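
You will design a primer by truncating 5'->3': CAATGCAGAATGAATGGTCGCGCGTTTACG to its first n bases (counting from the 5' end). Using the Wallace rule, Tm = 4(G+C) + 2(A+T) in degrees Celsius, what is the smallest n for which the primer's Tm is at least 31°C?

First 11 bases: CAATGCAGAAT → Tm = 30°C (< 31°C)
First 12 bases: CAATGCAGAATG → Tm = 34°C (≥ 31°C)
Since every base adds ≥2°C, Tm only increases with n, so the threshold is first crossed at n = 12.

n = 12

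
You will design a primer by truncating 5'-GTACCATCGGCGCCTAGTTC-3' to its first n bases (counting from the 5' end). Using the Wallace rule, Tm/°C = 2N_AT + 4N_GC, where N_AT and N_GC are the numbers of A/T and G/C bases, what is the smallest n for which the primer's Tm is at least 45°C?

First 13 bases: GTACCATCGGCGC → Tm = 44°C (< 45°C)
First 14 bases: GTACCATCGGCGCC → Tm = 48°C (≥ 45°C)
Each additional base adds 2°C (A/T) or 4°C (G/C), so Tm is non-decreasing in n; n = 14 is the first length to reach 45°C.

n = 14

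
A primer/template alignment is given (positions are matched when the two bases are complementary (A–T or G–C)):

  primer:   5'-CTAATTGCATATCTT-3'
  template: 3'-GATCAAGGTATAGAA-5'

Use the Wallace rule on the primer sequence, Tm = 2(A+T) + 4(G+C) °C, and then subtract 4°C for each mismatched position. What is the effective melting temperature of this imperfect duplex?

30°C

Primer base counts: A=4, T=7, G=1, C=3 → A+T=11, G+C=4
Perfect-match Tm = 2(11) + 4(4) = 22 + 16 = 38°C
Mismatches (positions where the bases are not complementary): 2 (at positions 4, 7)
Effective Tm = 38 − 2×4 = 38 − 8 = 30°C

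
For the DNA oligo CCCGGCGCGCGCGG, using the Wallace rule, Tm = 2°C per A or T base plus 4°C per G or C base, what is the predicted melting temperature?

G=7, A=0, T=0, C=7
AT pairs contribute 0, GC pairs contribute 14.
Tm = 2×0 + 4×14 = 56°C

56°C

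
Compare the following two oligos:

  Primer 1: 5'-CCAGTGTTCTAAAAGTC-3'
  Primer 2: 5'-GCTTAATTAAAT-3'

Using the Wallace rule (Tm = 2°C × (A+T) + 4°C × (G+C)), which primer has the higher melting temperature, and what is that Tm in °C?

Primer 1: A+T=10, G+C=7 → Tm = 2(10)+4(7) = 48°C
Primer 2: A+T=10, G+C=2 → Tm = 2(10)+4(2) = 28°C
48°C vs 28°C → primer 1 is higher.

Primer 1, 48°C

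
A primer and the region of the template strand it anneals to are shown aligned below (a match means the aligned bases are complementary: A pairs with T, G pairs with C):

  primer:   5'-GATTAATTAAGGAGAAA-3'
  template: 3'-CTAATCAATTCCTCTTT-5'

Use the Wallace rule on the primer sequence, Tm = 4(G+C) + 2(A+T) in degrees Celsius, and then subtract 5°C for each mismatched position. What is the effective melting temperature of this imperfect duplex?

37°C

Primer base counts: A=9, T=4, G=4, C=0 → A+T=13, G+C=4
Perfect-match Tm = 2(13) + 4(4) = 26 + 16 = 42°C
Mismatches (positions where the bases are not complementary): 1 (at position 6)
Effective Tm = 42 − 1×5 = 42 − 5 = 37°C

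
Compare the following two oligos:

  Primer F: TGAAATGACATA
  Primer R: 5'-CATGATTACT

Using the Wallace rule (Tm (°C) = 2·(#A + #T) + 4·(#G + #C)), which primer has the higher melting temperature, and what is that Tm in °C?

Primer F: A+T=9, G+C=3 → Tm = 2(9)+4(3) = 30°C
Primer R: A+T=7, G+C=3 → Tm = 2(7)+4(3) = 26°C
30°C vs 26°C → primer F is higher.

Primer F, 30°C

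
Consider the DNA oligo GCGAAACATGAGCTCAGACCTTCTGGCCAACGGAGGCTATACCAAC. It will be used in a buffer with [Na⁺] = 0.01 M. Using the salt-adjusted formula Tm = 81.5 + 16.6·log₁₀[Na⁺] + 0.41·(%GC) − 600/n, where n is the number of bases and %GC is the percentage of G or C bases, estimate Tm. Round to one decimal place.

Length n = 46. Counting bases: T=7, C=14, A=14, G=11
G+C = 25, so %GC = 25/46 × 100 = 54.348%
Salt term: 16.6 × (-2) = -33.2
GC term: 0.41 × 54.348 = 22.283; length term: −600/46 = −13.043
Tm = 81.5 + (-33.2) + 22.283 − 13.043 = 57.54 → 57.5°C

57.5°C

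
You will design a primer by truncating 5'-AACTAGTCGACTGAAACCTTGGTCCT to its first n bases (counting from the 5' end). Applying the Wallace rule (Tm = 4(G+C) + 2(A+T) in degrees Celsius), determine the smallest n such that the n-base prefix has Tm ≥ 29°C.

First 10 bases: AACTAGTCGA → Tm = 28°C (< 29°C)
First 11 bases: AACTAGTCGAC → Tm = 32°C (≥ 29°C)
Since every base adds ≥2°C, Tm only increases with n, so the threshold is first crossed at n = 11.

n = 11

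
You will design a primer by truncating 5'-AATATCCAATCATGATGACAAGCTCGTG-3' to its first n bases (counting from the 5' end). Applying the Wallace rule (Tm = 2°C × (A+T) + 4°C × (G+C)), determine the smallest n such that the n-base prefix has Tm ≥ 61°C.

n = 23

First 22 bases: AATATCCAATCATGATGACAAG → Tm = 58°C (< 61°C)
First 23 bases: AATATCCAATCATGATGACAAGC → Tm = 62°C (≥ 61°C)
Since every base adds ≥2°C, Tm only increases with n, so the threshold is first crossed at n = 23.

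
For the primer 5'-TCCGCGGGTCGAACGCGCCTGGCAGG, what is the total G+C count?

Base counts: A=3, C=9, G=11, T=3
G+C = 11 + 9 = 20

20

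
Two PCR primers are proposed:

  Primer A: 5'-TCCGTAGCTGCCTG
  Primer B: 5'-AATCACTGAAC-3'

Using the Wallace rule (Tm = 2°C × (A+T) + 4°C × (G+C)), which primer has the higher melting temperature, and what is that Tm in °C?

Primer A, 46°C

Primer A: A+T=5, G+C=9 → Tm = 2(5)+4(9) = 46°C
Primer B: A+T=7, G+C=4 → Tm = 2(7)+4(4) = 30°C
46°C vs 30°C → primer A is higher.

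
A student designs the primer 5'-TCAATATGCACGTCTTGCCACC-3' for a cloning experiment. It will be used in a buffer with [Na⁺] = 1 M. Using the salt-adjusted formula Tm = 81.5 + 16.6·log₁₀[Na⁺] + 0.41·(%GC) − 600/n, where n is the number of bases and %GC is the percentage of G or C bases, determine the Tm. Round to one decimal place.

Length n = 22. C=8, A=5, G=3, T=6
G+C = 11, so %GC = 11/22 × 100 = 50%
Salt term: 16.6 × (0) = 0
GC term: 0.41 × 50 = 20.5; length term: −600/22 = −27.273
Tm = 81.5 + (0) + 20.5 − 27.273 = 74.727 → 74.7°C

74.7°C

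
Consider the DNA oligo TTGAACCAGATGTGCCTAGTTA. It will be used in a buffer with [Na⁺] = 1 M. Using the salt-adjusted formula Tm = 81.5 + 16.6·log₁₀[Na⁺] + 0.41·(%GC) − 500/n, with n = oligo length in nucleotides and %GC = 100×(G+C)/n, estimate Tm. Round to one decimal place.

75.5°C

Length n = 22. C=4, G=5, A=6, T=7
G+C = 9, so %GC = 9/22 × 100 = 40.909%
Salt term: 16.6 × (0) = 0
GC term: 0.41 × 40.909 = 16.773; length term: −500/22 = −22.727
Tm = 81.5 + (0) + 16.773 − 22.727 = 75.546 → 75.5°C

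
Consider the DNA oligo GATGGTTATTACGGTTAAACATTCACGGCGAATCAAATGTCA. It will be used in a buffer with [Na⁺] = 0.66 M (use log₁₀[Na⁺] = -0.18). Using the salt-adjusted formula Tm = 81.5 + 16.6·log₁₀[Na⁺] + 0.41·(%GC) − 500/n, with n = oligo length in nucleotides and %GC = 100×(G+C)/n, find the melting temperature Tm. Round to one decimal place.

Length n = 42. A=14, C=7, G=9, T=12
G+C = 16, so %GC = 16/42 × 100 = 38.095%
Salt term: 16.6 × (-0.18) = -2.988
GC term: 0.41 × 38.095 = 15.619; length term: −500/42 = −11.905
Tm = 81.5 + (-2.988) + 15.619 − 11.905 = 82.226 → 82.2°C

82.2°C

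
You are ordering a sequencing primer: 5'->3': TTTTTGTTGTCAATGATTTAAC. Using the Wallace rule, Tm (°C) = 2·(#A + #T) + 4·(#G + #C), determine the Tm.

Scanning the sequence gives C=2, A=5, T=12, G=3.
A+T = 17, G+C = 5
Tm = 4·5 + 2·17 = 20 + 34 = 54°C

54°C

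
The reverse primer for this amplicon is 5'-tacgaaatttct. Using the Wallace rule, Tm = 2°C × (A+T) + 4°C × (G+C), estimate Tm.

Scanning the sequence gives T=5, C=2, A=4, G=1.
AT pairs contribute 9, GC pairs contribute 3.
Tm = 4·3 + 2·9 = 12 + 18 = 30°C

30°C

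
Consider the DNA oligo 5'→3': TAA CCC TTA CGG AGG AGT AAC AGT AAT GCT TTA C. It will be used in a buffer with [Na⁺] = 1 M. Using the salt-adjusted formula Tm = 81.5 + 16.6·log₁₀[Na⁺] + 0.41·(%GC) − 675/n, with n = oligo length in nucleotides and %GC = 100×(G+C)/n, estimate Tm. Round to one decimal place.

78.5°C

Length n = 34. Counting bases: T=9, G=7, C=7, A=11
G+C = 14, so %GC = 14/34 × 100 = 41.176%
Salt term: 16.6 × (0) = 0
GC term: 0.41 × 41.176 = 16.882; length term: −675/34 = −19.853
Tm = 81.5 + (0) + 16.882 − 19.853 = 78.529 → 78.5°C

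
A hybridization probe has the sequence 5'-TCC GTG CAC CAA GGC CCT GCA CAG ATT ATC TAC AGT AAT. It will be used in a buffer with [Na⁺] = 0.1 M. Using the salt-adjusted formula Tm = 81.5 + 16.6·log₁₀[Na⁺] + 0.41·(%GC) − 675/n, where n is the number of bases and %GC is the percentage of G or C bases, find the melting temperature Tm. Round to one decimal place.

Length n = 39. Counting bases: C=12, A=11, G=7, T=9
G+C = 19, so %GC = 19/39 × 100 = 48.718%
Salt term: 16.6 × (-1) = -16.6
GC term: 0.41 × 48.718 = 19.974; length term: −675/39 = −17.308
Tm = 81.5 + (-16.6) + 19.974 − 17.308 = 67.566 → 67.6°C

67.6°C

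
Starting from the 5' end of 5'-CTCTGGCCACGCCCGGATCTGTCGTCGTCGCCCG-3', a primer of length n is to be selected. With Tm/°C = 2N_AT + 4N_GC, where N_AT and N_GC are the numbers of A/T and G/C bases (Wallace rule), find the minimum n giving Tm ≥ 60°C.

n = 17

First 16 bases: CTCTGGCCACGCCCGG → Tm = 58°C (< 60°C)
First 17 bases: CTCTGGCCACGCCCGGA → Tm = 60°C (≥ 60°C)
Since every base adds ≥2°C, Tm only increases with n, so the threshold is first crossed at n = 17.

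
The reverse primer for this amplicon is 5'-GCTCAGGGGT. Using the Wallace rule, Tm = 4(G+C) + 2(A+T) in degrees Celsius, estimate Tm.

34°C

Base counts: G=5, A=1, C=2, T=2
A+T = 3, G+C = 7
Tm = 4·7 + 2·3 = 28 + 6 = 34°C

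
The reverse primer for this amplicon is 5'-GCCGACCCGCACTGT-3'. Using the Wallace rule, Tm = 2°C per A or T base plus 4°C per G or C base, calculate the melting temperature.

52°C

A=2, T=2, C=7, G=4
So N_AT = 4 and N_GC = 11.
Tm = 2(4) + 4(11) = 8 + 44 = 52°C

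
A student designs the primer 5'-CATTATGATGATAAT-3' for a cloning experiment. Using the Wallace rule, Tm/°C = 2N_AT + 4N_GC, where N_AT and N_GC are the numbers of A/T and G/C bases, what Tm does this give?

36°C

Scanning the sequence gives T=6, C=1, A=6, G=2.
AT pairs contribute 12, GC pairs contribute 3.
Tm = 2×12 + 4×3 = 36°C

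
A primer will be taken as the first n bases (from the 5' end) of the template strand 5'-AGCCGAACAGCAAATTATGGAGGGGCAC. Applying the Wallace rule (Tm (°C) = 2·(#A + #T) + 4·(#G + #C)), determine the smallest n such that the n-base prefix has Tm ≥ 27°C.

n = 9

First 8 bases: AGCCGAAC → Tm = 26°C (< 27°C)
First 9 bases: AGCCGAACA → Tm = 28°C (≥ 27°C)
Each additional base adds 2°C (A/T) or 4°C (G/C), so Tm is non-decreasing in n; n = 9 is the first length to reach 27°C.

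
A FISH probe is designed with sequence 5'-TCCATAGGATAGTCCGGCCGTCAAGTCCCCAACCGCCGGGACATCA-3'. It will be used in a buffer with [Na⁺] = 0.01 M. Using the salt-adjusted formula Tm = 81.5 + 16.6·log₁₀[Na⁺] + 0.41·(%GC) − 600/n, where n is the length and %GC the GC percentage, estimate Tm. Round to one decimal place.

Length n = 46. Counting bases: G=11, A=11, T=7, C=17
G+C = 28, so %GC = 28/46 × 100 = 60.87%
Salt term: 16.6 × (-2) = -33.2
GC term: 0.41 × 60.87 = 24.957; length term: −600/46 = −13.043
Tm = 81.5 + (-33.2) + 24.957 − 13.043 = 60.214 → 60.2°C

60.2°C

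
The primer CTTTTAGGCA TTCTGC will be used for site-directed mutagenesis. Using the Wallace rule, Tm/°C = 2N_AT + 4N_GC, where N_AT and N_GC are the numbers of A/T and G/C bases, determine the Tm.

Counting bases: C=4, T=7, G=3, A=2
A+T = 9, G+C = 7
Tm = 4·7 + 2·9 = 28 + 18 = 46°C

46°C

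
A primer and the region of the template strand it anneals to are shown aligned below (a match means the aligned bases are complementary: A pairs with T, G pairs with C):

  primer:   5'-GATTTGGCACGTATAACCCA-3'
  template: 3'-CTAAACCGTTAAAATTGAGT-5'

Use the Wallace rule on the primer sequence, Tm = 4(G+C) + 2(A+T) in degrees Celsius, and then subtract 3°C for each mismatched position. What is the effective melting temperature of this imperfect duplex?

46°C

Primer base counts: A=6, T=5, G=4, C=5 → A+T=11, G+C=9
Perfect-match Tm = 2(11) + 4(9) = 22 + 36 = 58°C
Mismatches (positions where the bases are not complementary): 4 (at positions 10, 11, 13, 18)
Effective Tm = 58 − 4×3 = 58 − 12 = 46°C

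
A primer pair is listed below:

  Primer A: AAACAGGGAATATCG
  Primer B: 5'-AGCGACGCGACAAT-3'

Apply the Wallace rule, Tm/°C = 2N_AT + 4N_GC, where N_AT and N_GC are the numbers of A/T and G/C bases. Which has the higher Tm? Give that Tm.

Primer A: A+T=9, G+C=6 → Tm = 2(9)+4(6) = 42°C
Primer B: A+T=6, G+C=8 → Tm = 2(6)+4(8) = 44°C
42°C vs 44°C → primer B is higher.

Primer B, 44°C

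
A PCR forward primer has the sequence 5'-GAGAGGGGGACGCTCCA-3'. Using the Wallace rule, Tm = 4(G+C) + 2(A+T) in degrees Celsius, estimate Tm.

Counting bases: A=4, T=1, C=4, G=8
A+T = 5, G+C = 12
Tm = 2×5 + 4×12 = 58°C

58°C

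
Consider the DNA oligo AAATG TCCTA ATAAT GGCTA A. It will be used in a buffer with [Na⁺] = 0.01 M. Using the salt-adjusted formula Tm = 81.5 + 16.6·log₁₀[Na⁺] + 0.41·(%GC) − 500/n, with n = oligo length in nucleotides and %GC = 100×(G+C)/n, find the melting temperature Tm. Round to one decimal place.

Length n = 21. Counting bases: A=9, T=6, C=3, G=3
G+C = 6, so %GC = 6/21 × 100 = 28.571%
Salt term: 16.6 × (-2) = -33.2
GC term: 0.41 × 28.571 = 11.714; length term: −500/21 = −23.81
Tm = 81.5 + (-33.2) + 11.714 − 23.81 = 36.204 → 36.2°C

36.2°C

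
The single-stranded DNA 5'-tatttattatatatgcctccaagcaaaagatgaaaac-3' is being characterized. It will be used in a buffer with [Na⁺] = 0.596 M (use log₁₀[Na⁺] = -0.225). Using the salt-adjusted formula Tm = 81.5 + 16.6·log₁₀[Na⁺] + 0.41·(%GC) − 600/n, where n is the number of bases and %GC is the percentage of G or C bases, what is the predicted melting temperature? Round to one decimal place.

72.6°C

Length n = 37. Base counts: G=4, T=11, A=16, C=6
G+C = 10, so %GC = 10/37 × 100 = 27.027%
Salt term: 16.6 × (-0.225) = -3.735
GC term: 0.41 × 27.027 = 11.081; length term: −600/37 = −16.216
Tm = 81.5 + (-3.735) + 11.081 − 16.216 = 72.63 → 72.6°C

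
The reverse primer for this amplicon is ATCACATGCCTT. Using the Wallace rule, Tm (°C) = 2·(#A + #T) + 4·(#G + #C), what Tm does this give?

Scanning the sequence gives A=3, T=4, G=1, C=4.
A+T = 7, G+C = 5
Tm = 2(7) + 4(5) = 14 + 20 = 34°C

34°C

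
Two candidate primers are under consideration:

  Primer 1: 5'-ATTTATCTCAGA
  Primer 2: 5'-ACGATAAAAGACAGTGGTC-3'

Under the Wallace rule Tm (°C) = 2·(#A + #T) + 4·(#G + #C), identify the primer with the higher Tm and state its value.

Primer 2, 54°C

Primer 1: A+T=9, G+C=3 → Tm = 2(9)+4(3) = 30°C
Primer 2: A+T=11, G+C=8 → Tm = 2(11)+4(8) = 54°C
30°C vs 54°C → primer 2 is higher.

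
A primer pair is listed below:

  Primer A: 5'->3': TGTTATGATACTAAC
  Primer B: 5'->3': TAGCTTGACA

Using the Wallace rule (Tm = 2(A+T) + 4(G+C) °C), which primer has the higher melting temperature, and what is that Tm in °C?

Primer A, 38°C

Primer A: A+T=11, G+C=4 → Tm = 2(11)+4(4) = 38°C
Primer B: A+T=6, G+C=4 → Tm = 2(6)+4(4) = 28°C
38°C vs 28°C → primer A is higher.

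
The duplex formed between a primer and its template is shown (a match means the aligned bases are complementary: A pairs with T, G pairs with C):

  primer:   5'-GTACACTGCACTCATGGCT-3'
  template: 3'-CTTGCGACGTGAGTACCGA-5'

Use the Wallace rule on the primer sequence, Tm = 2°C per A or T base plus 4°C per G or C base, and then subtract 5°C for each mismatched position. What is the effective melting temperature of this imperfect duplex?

Primer base counts: A=4, T=5, G=4, C=6 → A+T=9, G+C=10
Perfect-match Tm = 2(9) + 4(10) = 18 + 40 = 58°C
Mismatches (positions where the bases are not complementary): 2 (at positions 2, 5)
Effective Tm = 58 − 2×5 = 58 − 10 = 48°C

48°C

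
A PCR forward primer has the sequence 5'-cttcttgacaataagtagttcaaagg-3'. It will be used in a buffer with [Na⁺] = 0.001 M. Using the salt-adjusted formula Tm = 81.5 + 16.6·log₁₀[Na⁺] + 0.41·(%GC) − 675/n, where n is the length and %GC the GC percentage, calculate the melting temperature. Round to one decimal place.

Length n = 26. Base counts: T=8, A=9, C=4, G=5
G+C = 9, so %GC = 9/26 × 100 = 34.615%
Salt term: 16.6 × (-3) = -49.8
GC term: 0.41 × 34.615 = 14.192; length term: −675/26 = −25.962
Tm = 81.5 + (-49.8) + 14.192 − 25.962 = 19.93 → 19.9°C

19.9°C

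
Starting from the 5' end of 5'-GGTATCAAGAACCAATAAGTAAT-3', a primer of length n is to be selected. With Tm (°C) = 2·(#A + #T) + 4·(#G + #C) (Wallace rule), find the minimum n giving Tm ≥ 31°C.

n = 12

First 11 bases: GGTATCAAGAA → Tm = 30°C (< 31°C)
First 12 bases: GGTATCAAGAAC → Tm = 34°C (≥ 31°C)
Each additional base adds 2°C (A/T) or 4°C (G/C), so Tm is non-decreasing in n; n = 12 is the first length to reach 31°C.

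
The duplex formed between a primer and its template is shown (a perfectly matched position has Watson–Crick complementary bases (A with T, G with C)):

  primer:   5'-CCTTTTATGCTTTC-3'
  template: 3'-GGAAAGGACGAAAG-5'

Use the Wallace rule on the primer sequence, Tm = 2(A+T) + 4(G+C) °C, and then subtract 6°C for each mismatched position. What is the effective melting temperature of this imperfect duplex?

Primer base counts: A=1, T=8, G=1, C=4 → A+T=9, G+C=5
Perfect-match Tm = 2(9) + 4(5) = 18 + 20 = 38°C
Mismatches (positions where the bases are not complementary): 2 (at positions 6, 7)
Effective Tm = 38 − 2×6 = 38 − 12 = 26°C

26°C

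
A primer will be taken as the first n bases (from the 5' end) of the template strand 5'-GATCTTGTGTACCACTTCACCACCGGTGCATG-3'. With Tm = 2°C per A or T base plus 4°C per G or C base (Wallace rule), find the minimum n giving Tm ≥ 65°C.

First 22 bases: GATCTTGTGTACCACTTCACCA → Tm = 64°C (< 65°C)
First 23 bases: GATCTTGTGTACCACTTCACCAC → Tm = 68°C (≥ 65°C)
Since every base adds ≥2°C, Tm only increases with n, so the threshold is first crossed at n = 23.

n = 23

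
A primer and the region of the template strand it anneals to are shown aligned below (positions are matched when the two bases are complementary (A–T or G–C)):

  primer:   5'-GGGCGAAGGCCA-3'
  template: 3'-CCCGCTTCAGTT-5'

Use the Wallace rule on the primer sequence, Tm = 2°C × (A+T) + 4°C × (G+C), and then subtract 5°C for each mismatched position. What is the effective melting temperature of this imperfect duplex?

Primer base counts: A=3, T=0, G=6, C=3 → A+T=3, G+C=9
Perfect-match Tm = 2(3) + 4(9) = 6 + 36 = 42°C
Mismatches (positions where the bases are not complementary): 2 (at positions 9, 11)
Effective Tm = 42 − 2×5 = 42 − 10 = 32°C

32°C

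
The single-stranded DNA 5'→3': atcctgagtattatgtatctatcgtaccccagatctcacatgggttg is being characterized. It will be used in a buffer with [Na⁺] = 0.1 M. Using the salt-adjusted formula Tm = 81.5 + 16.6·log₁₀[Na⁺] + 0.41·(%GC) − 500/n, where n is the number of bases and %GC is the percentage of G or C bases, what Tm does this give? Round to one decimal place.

Length n = 47. Scanning the sequence gives C=11, G=9, T=16, A=11.
G+C = 20, so %GC = 20/47 × 100 = 42.553%
Salt term: 16.6 × (-1) = -16.6
GC term: 0.41 × 42.553 = 17.447; length term: −500/47 = −10.638
Tm = 81.5 + (-16.6) + 17.447 − 10.638 = 71.709 → 71.7°C

71.7°C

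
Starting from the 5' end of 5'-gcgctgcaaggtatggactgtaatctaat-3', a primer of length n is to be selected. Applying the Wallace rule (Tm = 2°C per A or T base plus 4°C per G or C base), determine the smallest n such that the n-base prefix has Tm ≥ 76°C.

First 24 bases: GCGCTGCAAGGTATGGACTGTAAT → Tm = 72°C (< 76°C)
First 25 bases: GCGCTGCAAGGTATGGACTGTAATC → Tm = 76°C (≥ 76°C)
Each additional base adds 2°C (A/T) or 4°C (G/C), so Tm is non-decreasing in n; n = 25 is the first length to reach 76°C.

n = 25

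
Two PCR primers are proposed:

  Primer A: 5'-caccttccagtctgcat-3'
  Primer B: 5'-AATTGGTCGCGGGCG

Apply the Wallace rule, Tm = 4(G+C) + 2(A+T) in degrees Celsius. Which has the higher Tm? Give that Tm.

Primer A: A+T=8, G+C=9 → Tm = 2(8)+4(9) = 52°C
Primer B: A+T=5, G+C=10 → Tm = 2(5)+4(10) = 50°C
52°C vs 50°C → primer A is higher.

Primer A, 52°C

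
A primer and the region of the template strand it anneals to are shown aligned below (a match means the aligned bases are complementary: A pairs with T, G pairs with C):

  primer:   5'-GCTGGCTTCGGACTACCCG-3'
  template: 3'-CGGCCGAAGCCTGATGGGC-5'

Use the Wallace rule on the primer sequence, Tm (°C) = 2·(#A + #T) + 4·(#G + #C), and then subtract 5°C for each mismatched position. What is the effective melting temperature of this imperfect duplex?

Primer base counts: A=2, T=4, G=6, C=7 → A+T=6, G+C=13
Perfect-match Tm = 2(6) + 4(13) = 12 + 52 = 64°C
Mismatches (positions where the bases are not complementary): 1 (at position 3)
Effective Tm = 64 − 1×5 = 64 − 5 = 59°C

59°C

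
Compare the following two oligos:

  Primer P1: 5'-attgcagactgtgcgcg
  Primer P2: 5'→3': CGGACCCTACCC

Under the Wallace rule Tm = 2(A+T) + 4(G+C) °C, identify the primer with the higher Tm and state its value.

Primer P1: A+T=7, G+C=10 → Tm = 2(7)+4(10) = 54°C
Primer P2: A+T=3, G+C=9 → Tm = 2(3)+4(9) = 42°C
54°C vs 42°C → primer P1 is higher.

Primer P1, 54°C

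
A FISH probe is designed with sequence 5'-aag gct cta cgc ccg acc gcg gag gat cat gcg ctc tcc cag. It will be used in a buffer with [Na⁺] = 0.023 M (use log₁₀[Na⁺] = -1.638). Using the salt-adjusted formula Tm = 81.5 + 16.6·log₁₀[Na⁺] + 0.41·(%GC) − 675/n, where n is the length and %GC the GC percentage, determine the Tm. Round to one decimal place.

65.6°C

Length n = 42. Counting bases: A=8, T=6, G=12, C=16
G+C = 28, so %GC = 28/42 × 100 = 66.667%
Salt term: 16.6 × (-1.638) = -27.191
GC term: 0.41 × 66.667 = 27.333; length term: −675/42 = −16.071
Tm = 81.5 + (-27.191) + 27.333 − 16.071 = 65.571 → 65.6°C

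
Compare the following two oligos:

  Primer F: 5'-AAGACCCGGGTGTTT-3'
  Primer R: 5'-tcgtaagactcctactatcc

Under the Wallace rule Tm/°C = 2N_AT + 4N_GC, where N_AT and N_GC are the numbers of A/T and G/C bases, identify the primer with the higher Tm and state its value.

Primer F: A+T=7, G+C=8 → Tm = 2(7)+4(8) = 46°C
Primer R: A+T=11, G+C=9 → Tm = 2(11)+4(9) = 58°C
46°C vs 58°C → primer R is higher.

Primer R, 58°C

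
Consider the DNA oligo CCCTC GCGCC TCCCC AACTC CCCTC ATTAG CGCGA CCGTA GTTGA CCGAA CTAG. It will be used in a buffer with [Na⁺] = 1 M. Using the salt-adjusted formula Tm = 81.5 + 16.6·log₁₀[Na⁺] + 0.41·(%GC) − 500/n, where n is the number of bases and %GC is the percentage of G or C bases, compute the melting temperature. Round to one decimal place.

98.1°C

Length n = 54. G=10, T=10, A=10, C=24
G+C = 34, so %GC = 34/54 × 100 = 62.963%
Salt term: 16.6 × (0) = 0
GC term: 0.41 × 62.963 = 25.815; length term: −500/54 = −9.259
Tm = 81.5 + (0) + 25.815 − 9.259 = 98.056 → 98.1°C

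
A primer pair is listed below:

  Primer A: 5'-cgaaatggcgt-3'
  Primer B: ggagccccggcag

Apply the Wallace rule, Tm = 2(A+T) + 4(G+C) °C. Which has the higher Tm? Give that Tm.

Primer A: A+T=5, G+C=6 → Tm = 2(5)+4(6) = 34°C
Primer B: A+T=2, G+C=11 → Tm = 2(2)+4(11) = 48°C
34°C vs 48°C → primer B is higher.

Primer B, 48°C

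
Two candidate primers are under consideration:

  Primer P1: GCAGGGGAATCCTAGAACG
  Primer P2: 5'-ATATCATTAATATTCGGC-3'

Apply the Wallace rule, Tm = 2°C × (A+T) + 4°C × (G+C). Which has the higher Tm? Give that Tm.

Primer P1, 60°C

Primer P1: A+T=8, G+C=11 → Tm = 2(8)+4(11) = 60°C
Primer P2: A+T=13, G+C=5 → Tm = 2(13)+4(5) = 46°C
60°C vs 46°C → primer P1 is higher.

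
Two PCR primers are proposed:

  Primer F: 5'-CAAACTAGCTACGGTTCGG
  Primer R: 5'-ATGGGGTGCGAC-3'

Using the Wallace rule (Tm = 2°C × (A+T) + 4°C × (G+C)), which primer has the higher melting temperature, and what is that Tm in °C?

Primer F, 58°C

Primer F: A+T=9, G+C=10 → Tm = 2(9)+4(10) = 58°C
Primer R: A+T=4, G+C=8 → Tm = 2(4)+4(8) = 40°C
58°C vs 40°C → primer F is higher.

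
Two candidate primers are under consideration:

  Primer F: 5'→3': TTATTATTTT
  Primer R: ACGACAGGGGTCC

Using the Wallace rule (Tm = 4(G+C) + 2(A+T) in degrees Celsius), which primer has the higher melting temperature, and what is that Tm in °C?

Primer F: A+T=10, G+C=0 → Tm = 2(10)+4(0) = 20°C
Primer R: A+T=4, G+C=9 → Tm = 2(4)+4(9) = 44°C
20°C vs 44°C → primer R is higher.

Primer R, 44°C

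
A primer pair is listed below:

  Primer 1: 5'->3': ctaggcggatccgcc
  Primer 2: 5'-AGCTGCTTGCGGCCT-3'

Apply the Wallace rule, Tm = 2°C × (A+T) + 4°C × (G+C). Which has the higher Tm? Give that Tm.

Primer 1, 52°C

Primer 1: A+T=4, G+C=11 → Tm = 2(4)+4(11) = 52°C
Primer 2: A+T=5, G+C=10 → Tm = 2(5)+4(10) = 50°C
52°C vs 50°C → primer 1 is higher.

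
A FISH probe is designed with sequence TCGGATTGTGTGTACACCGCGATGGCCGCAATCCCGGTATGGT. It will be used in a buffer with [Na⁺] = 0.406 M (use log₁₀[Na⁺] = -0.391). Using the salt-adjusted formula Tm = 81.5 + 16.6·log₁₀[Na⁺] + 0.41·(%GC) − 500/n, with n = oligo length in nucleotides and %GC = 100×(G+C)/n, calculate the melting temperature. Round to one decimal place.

87.2°C

Length n = 43. Scanning the sequence gives G=14, C=11, T=11, A=7.
G+C = 25, so %GC = 25/43 × 100 = 58.14%
Salt term: 16.6 × (-0.391) = -6.491
GC term: 0.41 × 58.14 = 23.837; length term: −500/43 = −11.628
Tm = 81.5 + (-6.491) + 23.837 − 11.628 = 87.218 → 87.2°C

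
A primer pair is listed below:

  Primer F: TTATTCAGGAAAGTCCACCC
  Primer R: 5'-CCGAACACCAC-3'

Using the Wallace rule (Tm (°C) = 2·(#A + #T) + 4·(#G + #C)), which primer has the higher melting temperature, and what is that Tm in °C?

Primer F, 58°C

Primer F: A+T=11, G+C=9 → Tm = 2(11)+4(9) = 58°C
Primer R: A+T=4, G+C=7 → Tm = 2(4)+4(7) = 36°C
58°C vs 36°C → primer F is higher.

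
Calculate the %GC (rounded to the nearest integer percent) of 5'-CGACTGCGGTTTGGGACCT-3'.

63%

T=5, A=2, C=5, G=7
G+C = 7 + 5 = 12 out of 19 bases
%GC = 12/19 × 100 = 63.16% ≈ 63%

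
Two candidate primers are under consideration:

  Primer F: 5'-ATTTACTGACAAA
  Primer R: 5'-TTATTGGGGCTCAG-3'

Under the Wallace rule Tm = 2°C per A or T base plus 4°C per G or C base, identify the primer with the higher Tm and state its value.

Primer R, 42°C

Primer F: A+T=10, G+C=3 → Tm = 2(10)+4(3) = 32°C
Primer R: A+T=7, G+C=7 → Tm = 2(7)+4(7) = 42°C
32°C vs 42°C → primer R is higher.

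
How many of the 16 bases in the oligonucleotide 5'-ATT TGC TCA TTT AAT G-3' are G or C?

Scanning the sequence gives T=8, C=2, G=2, A=4.
G+C = 2 + 2 = 4

4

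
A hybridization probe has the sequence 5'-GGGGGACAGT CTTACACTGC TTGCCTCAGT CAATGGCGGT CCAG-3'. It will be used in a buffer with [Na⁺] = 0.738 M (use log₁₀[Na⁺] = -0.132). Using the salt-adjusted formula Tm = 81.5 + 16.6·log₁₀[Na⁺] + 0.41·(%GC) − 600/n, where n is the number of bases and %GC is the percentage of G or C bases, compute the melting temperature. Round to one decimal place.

89.9°C

Length n = 44. Base counts: A=8, G=14, T=10, C=12
G+C = 26, so %GC = 26/44 × 100 = 59.091%
Salt term: 16.6 × (-0.132) = -2.191
GC term: 0.41 × 59.091 = 24.227; length term: −600/44 = −13.636
Tm = 81.5 + (-2.191) + 24.227 − 13.636 = 89.9 → 89.9°C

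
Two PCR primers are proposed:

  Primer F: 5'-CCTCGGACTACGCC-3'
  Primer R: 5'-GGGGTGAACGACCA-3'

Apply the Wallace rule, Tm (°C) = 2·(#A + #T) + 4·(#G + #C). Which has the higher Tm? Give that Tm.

Primer F, 48°C

Primer F: A+T=4, G+C=10 → Tm = 2(4)+4(10) = 48°C
Primer R: A+T=5, G+C=9 → Tm = 2(5)+4(9) = 46°C
48°C vs 46°C → primer F is higher.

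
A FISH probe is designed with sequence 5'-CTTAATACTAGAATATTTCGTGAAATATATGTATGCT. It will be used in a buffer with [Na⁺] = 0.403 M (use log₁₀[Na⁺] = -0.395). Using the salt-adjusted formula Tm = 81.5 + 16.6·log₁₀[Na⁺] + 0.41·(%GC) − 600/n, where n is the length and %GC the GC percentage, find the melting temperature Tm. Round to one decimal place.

68.7°C

Length n = 37. Scanning the sequence gives A=13, C=4, T=15, G=5.
G+C = 9, so %GC = 9/37 × 100 = 24.324%
Salt term: 16.6 × (-0.395) = -6.557
GC term: 0.41 × 24.324 = 9.973; length term: −600/37 = −16.216
Tm = 81.5 + (-6.557) + 9.973 − 16.216 = 68.7 → 68.7°C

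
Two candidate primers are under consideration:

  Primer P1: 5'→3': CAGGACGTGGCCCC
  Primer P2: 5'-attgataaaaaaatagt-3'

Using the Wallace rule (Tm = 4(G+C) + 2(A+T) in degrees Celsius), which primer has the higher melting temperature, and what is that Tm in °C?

Primer P1: A+T=3, G+C=11 → Tm = 2(3)+4(11) = 50°C
Primer P2: A+T=15, G+C=2 → Tm = 2(15)+4(2) = 38°C
50°C vs 38°C → primer P1 is higher.

Primer P1, 50°C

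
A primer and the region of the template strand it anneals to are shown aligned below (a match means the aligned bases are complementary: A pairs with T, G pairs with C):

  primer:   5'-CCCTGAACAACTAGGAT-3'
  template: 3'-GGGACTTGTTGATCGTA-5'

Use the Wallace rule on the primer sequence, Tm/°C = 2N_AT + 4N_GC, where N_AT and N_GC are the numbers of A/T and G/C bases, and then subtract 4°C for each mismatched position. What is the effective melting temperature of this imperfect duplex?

46°C

Primer base counts: A=6, T=3, G=3, C=5 → A+T=9, G+C=8
Perfect-match Tm = 2(9) + 4(8) = 18 + 32 = 50°C
Mismatches (positions where the bases are not complementary): 1 (at position 15)
Effective Tm = 50 − 1×4 = 50 − 4 = 46°C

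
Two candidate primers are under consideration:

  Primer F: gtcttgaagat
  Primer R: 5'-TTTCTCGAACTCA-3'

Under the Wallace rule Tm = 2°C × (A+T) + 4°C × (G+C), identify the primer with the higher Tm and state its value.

Primer F: A+T=7, G+C=4 → Tm = 2(7)+4(4) = 30°C
Primer R: A+T=8, G+C=5 → Tm = 2(8)+4(5) = 36°C
30°C vs 36°C → primer R is higher.

Primer R, 36°C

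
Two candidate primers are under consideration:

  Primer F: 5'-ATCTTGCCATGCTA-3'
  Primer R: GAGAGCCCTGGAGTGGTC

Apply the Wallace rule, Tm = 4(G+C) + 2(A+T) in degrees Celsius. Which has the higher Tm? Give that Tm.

Primer R, 60°C

Primer F: A+T=8, G+C=6 → Tm = 2(8)+4(6) = 40°C
Primer R: A+T=6, G+C=12 → Tm = 2(6)+4(12) = 60°C
40°C vs 60°C → primer R is higher.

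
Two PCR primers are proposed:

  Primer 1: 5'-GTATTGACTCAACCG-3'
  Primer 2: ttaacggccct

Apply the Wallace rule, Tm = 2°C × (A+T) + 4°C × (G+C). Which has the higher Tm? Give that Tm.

Primer 1, 44°C

Primer 1: A+T=8, G+C=7 → Tm = 2(8)+4(7) = 44°C
Primer 2: A+T=5, G+C=6 → Tm = 2(5)+4(6) = 34°C
44°C vs 34°C → primer 1 is higher.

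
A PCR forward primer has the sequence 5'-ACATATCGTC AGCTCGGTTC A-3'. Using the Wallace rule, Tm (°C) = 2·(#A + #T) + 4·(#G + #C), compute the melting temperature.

Counting bases: C=6, A=5, G=4, T=6
So N_AT = 11 and N_GC = 10.
Tm = 4·10 + 2·11 = 40 + 22 = 62°C

62°C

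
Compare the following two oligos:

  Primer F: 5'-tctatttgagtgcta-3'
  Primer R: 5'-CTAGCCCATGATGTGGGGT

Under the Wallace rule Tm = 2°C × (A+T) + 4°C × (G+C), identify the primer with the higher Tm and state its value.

Primer R, 60°C

Primer F: A+T=10, G+C=5 → Tm = 2(10)+4(5) = 40°C
Primer R: A+T=8, G+C=11 → Tm = 2(8)+4(11) = 60°C
40°C vs 60°C → primer R is higher.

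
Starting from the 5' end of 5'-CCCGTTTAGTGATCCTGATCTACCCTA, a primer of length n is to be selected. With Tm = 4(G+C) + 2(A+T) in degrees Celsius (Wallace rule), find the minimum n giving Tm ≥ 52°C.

First 16 bases: CCCGTTTAGTGATCCT → Tm = 48°C (< 52°C)
First 17 bases: CCCGTTTAGTGATCCTG → Tm = 52°C (≥ 52°C)
Since every base adds ≥2°C, Tm only increases with n, so the threshold is first crossed at n = 17.

n = 17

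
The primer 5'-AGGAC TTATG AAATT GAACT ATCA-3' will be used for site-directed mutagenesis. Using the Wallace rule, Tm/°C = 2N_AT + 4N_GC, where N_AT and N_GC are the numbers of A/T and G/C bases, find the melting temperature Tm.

Scanning the sequence gives G=4, T=7, A=10, C=3.
A+T = 17, G+C = 7
Tm = 4·7 + 2·17 = 28 + 34 = 62°C

62°C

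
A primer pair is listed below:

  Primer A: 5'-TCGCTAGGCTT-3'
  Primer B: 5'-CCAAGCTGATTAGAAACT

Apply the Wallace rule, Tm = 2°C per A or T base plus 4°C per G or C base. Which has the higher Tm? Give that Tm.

Primer A: A+T=5, G+C=6 → Tm = 2(5)+4(6) = 34°C
Primer B: A+T=11, G+C=7 → Tm = 2(11)+4(7) = 50°C
34°C vs 50°C → primer B is higher.

Primer B, 50°C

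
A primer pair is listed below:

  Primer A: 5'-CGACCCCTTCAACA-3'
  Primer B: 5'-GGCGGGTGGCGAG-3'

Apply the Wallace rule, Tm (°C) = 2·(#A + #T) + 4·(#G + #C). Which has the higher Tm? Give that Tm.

Primer B, 48°C

Primer A: A+T=6, G+C=8 → Tm = 2(6)+4(8) = 44°C
Primer B: A+T=2, G+C=11 → Tm = 2(2)+4(11) = 48°C
44°C vs 48°C → primer B is higher.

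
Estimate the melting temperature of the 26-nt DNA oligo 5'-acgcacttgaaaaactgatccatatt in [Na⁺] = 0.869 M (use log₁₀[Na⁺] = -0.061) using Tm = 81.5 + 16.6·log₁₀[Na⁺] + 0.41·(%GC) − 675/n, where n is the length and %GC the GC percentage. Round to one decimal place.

68.7°C

Length n = 26. Counting bases: G=3, T=7, C=6, A=10
G+C = 9, so %GC = 9/26 × 100 = 34.615%
Salt term: 16.6 × (-0.061) = -1.013
GC term: 0.41 × 34.615 = 14.192; length term: −675/26 = −25.962
Tm = 81.5 + (-1.013) + 14.192 − 25.962 = 68.717 → 68.7°C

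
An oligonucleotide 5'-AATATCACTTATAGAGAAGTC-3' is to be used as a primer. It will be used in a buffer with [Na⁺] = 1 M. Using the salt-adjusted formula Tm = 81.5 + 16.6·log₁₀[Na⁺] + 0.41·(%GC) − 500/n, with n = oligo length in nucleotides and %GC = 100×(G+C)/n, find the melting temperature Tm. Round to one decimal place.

Length n = 21. T=6, A=9, G=3, C=3
G+C = 6, so %GC = 6/21 × 100 = 28.571%
Salt term: 16.6 × (0) = 0
GC term: 0.41 × 28.571 = 11.714; length term: −500/21 = −23.81
Tm = 81.5 + (0) + 11.714 − 23.81 = 69.404 → 69.4°C

69.4°C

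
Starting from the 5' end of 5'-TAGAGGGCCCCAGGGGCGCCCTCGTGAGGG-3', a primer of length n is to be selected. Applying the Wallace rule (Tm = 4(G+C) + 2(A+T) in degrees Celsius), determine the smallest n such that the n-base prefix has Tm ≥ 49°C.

n = 15

First 14 bases: TAGAGGGCCCCAGG → Tm = 48°C (< 49°C)
First 15 bases: TAGAGGGCCCCAGGG → Tm = 52°C (≥ 49°C)
Each additional base adds 2°C (A/T) or 4°C (G/C), so Tm is non-decreasing in n; n = 15 is the first length to reach 49°C.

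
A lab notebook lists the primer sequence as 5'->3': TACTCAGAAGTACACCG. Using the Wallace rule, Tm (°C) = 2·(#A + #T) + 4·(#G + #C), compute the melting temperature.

Scanning the sequence gives C=5, A=6, T=3, G=3.
So N_AT = 9 and N_GC = 8.
Tm = 4·8 + 2·9 = 32 + 18 = 50°C

50°C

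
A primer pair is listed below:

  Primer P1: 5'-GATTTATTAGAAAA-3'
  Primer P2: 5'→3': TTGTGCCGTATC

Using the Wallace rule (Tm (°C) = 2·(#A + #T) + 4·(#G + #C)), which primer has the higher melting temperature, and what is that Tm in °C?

Primer P1: A+T=12, G+C=2 → Tm = 2(12)+4(2) = 32°C
Primer P2: A+T=6, G+C=6 → Tm = 2(6)+4(6) = 36°C
32°C vs 36°C → primer P2 is higher.

Primer P2, 36°C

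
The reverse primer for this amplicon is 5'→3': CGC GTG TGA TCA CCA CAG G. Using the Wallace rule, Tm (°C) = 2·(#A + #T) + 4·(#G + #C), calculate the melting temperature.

62°C

G=6, C=6, T=3, A=4
So N_AT = 7 and N_GC = 12.
Tm = 2×7 + 4×12 = 62°C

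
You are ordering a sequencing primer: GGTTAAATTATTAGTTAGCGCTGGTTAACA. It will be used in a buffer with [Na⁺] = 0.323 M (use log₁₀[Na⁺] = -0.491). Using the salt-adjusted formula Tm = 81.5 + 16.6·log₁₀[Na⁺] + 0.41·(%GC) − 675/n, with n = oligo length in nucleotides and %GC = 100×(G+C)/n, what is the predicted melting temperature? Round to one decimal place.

Length n = 30. Base counts: C=3, T=11, A=9, G=7
G+C = 10, so %GC = 10/30 × 100 = 33.333%
Salt term: 16.6 × (-0.491) = -8.151
GC term: 0.41 × 33.333 = 13.667; length term: −675/30 = −22.5
Tm = 81.5 + (-8.151) + 13.667 − 22.5 = 64.516 → 64.5°C

64.5°C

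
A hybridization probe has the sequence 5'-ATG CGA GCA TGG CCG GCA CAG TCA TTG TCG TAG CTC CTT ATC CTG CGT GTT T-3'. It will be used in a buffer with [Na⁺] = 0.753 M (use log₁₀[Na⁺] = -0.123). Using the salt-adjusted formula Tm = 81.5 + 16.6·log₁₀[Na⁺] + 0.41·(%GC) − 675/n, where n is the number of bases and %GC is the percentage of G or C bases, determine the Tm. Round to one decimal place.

Length n = 52. Scanning the sequence gives T=16, G=14, C=14, A=8.
G+C = 28, so %GC = 28/52 × 100 = 53.846%
Salt term: 16.6 × (-0.123) = -2.042
GC term: 0.41 × 53.846 = 22.077; length term: −675/52 = −12.981
Tm = 81.5 + (-2.042) + 22.077 − 12.981 = 88.554 → 88.6°C

88.6°C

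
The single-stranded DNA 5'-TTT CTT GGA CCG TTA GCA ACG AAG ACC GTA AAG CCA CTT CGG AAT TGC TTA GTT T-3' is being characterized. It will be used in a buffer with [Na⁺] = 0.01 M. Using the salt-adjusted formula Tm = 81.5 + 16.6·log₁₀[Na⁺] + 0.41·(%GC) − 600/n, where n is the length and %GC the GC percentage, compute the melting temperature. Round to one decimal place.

55.3°C

Length n = 55. Scanning the sequence gives A=14, G=12, T=17, C=12.
G+C = 24, so %GC = 24/55 × 100 = 43.636%
Salt term: 16.6 × (-2) = -33.2
GC term: 0.41 × 43.636 = 17.891; length term: −600/55 = −10.909
Tm = 81.5 + (-33.2) + 17.891 − 10.909 = 55.282 → 55.3°C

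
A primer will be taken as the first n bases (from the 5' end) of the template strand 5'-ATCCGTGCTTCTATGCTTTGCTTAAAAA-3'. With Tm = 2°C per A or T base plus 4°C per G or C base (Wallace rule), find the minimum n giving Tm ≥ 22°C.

n = 7

First 6 bases: ATCCGT → Tm = 18°C (< 22°C)
First 7 bases: ATCCGTG → Tm = 22°C (≥ 22°C)
Each additional base adds 2°C (A/T) or 4°C (G/C), so Tm is non-decreasing in n; n = 7 is the first length to reach 22°C.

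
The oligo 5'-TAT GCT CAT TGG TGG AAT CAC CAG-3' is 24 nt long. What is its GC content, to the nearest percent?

Counting bases: C=5, G=6, A=6, T=7
G+C = 6 + 5 = 11 out of 24 bases
%GC = 11/24 × 100 = 45.83% ≈ 46%

46%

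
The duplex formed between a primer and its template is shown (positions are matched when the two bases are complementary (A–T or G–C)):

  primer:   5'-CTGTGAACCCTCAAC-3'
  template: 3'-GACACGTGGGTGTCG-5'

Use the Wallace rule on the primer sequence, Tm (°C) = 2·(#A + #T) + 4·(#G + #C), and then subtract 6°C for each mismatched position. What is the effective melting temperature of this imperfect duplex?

Primer base counts: A=4, T=3, G=2, C=6 → A+T=7, G+C=8
Perfect-match Tm = 2(7) + 4(8) = 14 + 32 = 46°C
Mismatches (positions where the bases are not complementary): 3 (at positions 6, 11, 14)
Effective Tm = 46 − 3×6 = 46 − 18 = 28°C

28°C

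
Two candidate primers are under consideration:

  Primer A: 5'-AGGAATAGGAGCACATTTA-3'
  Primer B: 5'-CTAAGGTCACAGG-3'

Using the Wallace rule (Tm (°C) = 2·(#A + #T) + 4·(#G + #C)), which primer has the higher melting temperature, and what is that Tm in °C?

Primer A, 52°C

Primer A: A+T=12, G+C=7 → Tm = 2(12)+4(7) = 52°C
Primer B: A+T=6, G+C=7 → Tm = 2(6)+4(7) = 40°C
52°C vs 40°C → primer A is higher.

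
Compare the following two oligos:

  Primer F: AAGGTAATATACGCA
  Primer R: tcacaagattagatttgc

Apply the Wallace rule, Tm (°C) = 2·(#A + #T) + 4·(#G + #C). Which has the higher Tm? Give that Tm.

Primer F: A+T=10, G+C=5 → Tm = 2(10)+4(5) = 40°C
Primer R: A+T=12, G+C=6 → Tm = 2(12)+4(6) = 48°C
40°C vs 48°C → primer R is higher.

Primer R, 48°C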